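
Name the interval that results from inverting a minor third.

major sixth

Interval numbers invert to sum to nine: 3 + 6 = 9, so a third inverts to a sixth.
The quality also flips — minor becomes major — giving a major sixth.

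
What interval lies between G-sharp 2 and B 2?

minor third

G to B spans three letter names (G-A-B), so the interval is some kind of third.
G#2 to B2 is 3 semitones, a half step short of the major third (4), so this is minor.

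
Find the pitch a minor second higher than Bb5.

Cb6

Two letter names up from B: C.
Moving 1 semitone up from Bb5 (the size of a minor second) reaches Cb6.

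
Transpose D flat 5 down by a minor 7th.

E flat 4

Seven letter names down from D: E.
Moving 10 semitones down from Db5 (the size of a minor seventh) reaches Eb4.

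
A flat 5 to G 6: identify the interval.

A to G spans seven letter names (A-B-C-D-E-F-G), so the interval is some kind of seventh.
Ab5 to G6 is 11 semitones, matching the major seventh exactly, so the quality is major.

major seventh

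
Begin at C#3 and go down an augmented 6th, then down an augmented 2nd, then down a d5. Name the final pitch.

Gb1

Down an augmented sixth from C#3: Eb2 (10 semitones down).
An augmented second down from Eb2 is Dbb2.
A diminished fifth down from Dbb2 is Gb1.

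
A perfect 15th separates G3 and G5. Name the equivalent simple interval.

Each octave removed subtracts seven from the number: 15 − 7 = 8.
That makes a perfect fifteenth a compound perfect octave — an octave plus a perfect octave.

perfect octave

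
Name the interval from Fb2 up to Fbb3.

diminished octave

F to F is the same letter name, plus an octave — that makes it an octave of some quality.
Fb2 to Fbb3 spans 11 semitones — one semitone narrower than the perfect octave (12) — giving a diminished octave.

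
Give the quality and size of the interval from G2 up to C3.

G to C spans four letter names (G-A-B-C): a fourth.
The perfect fourth spans 5 semitones, and G2 to C3 is exactly 5 semitones — so this is a perfect fourth.

perfect fourth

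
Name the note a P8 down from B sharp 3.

For an octave the letter name doesn't change: still B, an octave down.
A perfect octave is 12 semitones; 12 semitones down from B#3 gives B#2.

B sharp 2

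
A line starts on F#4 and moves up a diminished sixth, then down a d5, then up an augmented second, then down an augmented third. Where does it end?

F4

A diminished sixth up from F#4 is Db5.
A diminished fifth down from Db5 is G4.
Up an augmented second from G4: A#4 (3 semitones up).
An augmented third down from A#4 is F4.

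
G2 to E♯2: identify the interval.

diminished 3rd

Descending from G2 to E#2 is the same interval as ascending E#2 to G2.
E to G spans three letter names (E-F-G) — that makes it a third of some quality.
A major third would be 4 semitones; E#2 to G2 is 2, two semitones narrower, so the interval is diminished.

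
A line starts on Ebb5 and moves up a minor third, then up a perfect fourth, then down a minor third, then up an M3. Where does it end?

A minor third up from Ebb5 is Gbb5.
A perfect fourth up from Gbb5 is Cbb6.
Cbb6 down a minor third → Abb5 (3 semitones).
A major third up from Abb5 is Cb6.

Cb6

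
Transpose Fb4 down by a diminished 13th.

Counting six letter names plus an octave down from F lands on A.
Moving 19 semitones down from Fb4 (the size of a diminished thirteenth) reaches A2.

A2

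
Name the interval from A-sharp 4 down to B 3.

major 7th

Descending from A#4 to B3 is the same interval as ascending B3 to A#4.
B to A spans seven letter names (B-C-D-E-F-G-A): a seventh.
B3 to A#4 is 11 semitones, matching the major seventh exactly, so the quality is major.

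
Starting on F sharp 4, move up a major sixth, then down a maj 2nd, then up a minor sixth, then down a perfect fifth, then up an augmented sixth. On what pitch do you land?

Up a major sixth from F#4: D#5 (9 semitones up).
A major second down from D#5 is C#5.
Up a minor sixth from C#5: A5 (8 semitones up).
A perfect fifth down from A5 is D5.
Up an augmented sixth from D5: B#5 (10 semitones up).

B sharp 5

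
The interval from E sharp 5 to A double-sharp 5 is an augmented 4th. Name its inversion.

diminished 5th

Interval numbers invert to sum to nine: 4 + 5 = 9, so a fourth inverts to a fifth.
Quality inverts too: augmented becomes diminished. That makes the inversion a diminished fifth.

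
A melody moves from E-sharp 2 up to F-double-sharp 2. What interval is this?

M2

E to F spans two letter names (E-F), so the interval is some kind of second.
Counting semitones, E#2→F##2 is 2, which is the major second.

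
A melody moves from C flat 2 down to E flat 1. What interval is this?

minor sixth

Descending from Cb2 to Eb1 is the same interval as ascending Eb1 to Cb2.
E to C spans six letter names (E-F-G-A-B-C), so the interval is some kind of sixth.
Eb1 to Cb2 is 8 semitones, a half step short of the major sixth (9), so this is minor.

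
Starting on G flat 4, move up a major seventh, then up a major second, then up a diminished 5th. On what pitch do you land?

D flat 6

Gb4 up a major seventh → F5 (11 semitones).
A major second up from F5 is G5.
G5 up a diminished fifth → Db6 (6 semitones).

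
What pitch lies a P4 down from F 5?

Counting four letter names down from F lands on C.
A perfect fourth is 5 semitones; 5 semitones down from F5 gives C5.

C 5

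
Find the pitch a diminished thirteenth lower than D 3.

Counting six letter names plus an octave down from D lands on F.
Moving 19 semitones down from D3 (the size of a diminished thirteenth) reaches F##1.

F-double-sharp 1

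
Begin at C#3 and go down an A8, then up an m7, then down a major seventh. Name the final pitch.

Cb2

An augmented octave down from C#3 is C2.
Up a minor seventh from C2: Bb2 (10 semitones up).
Down a major seventh from Bb2: Cb2 (11 semitones down).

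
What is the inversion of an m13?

major third

First reduce the compound minor thirteenth to its simple form, a minor sixth.
Inverted interval numbers add to nine, so a sixth pairs with a third (6 + 3 = 9).
And minor becomes major under inversion, so we get a major third.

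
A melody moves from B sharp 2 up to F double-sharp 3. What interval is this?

B to F spans five letter names (B-C-D-E-F), so the interval is some kind of fifth.
Counting semitones, B#2→F##3 is 7, which is the perfect fifth.

perfect fifth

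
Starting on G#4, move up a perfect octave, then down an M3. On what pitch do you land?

Up a perfect octave from G#4: G#5 (12 semitones up).
A major third down from G#5 is E5.

E5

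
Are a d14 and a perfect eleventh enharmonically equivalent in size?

No

21 semitones (diminished fourteenth) vs 17 semitones (perfect eleventh): not equal.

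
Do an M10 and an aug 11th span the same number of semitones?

A major tenth spans 16 semitones; an augmented eleventh spans 18 semitones. They differ by 2.

No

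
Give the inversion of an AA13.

doubly diminished third

First reduce the compound doubly augmented thirteenth to its simple form, a doubly augmented sixth.
The rule of nine gives the new number: 9 − 6 = 3, so a sixth becomes a third.
The quality also flips — doubly augmented becomes doubly diminished — giving a doubly diminished third.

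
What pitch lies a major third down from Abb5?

Fbb5

The third takes the letter from A down to F.
Moving 4 semitones down from Abb5 (the size of a major third) reaches Fbb5.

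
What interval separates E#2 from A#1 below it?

perfect 5th

Descending from E#2 to A#1 is the same interval as ascending A#1 to E#2.
A to E spans five letter names (A-B-C-D-E): a fifth.
A#1 to E#2 is 7 semitones, matching the perfect fifth exactly, so the quality is perfect.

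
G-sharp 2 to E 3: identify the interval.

G to E spans six letter names (G-A-B-C-D-E): a sixth.
G#2 to E3 is 8 semitones, a half step short of the major sixth (9), so this is minor.

minor 6th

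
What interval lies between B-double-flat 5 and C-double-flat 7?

minor 9th

B to C spans two letter names (B-C), plus an octave, so the interval is some kind of ninth.
At 13 semitones, Bbb5→Cbb7 falls one short of a major ninth: minor.
(Equivalently, a compound minor second: a minor second plus an octave.)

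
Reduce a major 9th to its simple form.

Each octave removed subtracts seven from the number: 9 − 7 = 2.
Quality carries through unchanged, so the simple form is a major second.

M2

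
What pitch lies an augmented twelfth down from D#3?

Five letters down from D (plus an octave) reaches G.
An augmented twelfth spans 20 semitones, so from D#3 the target pitch is G1.

G1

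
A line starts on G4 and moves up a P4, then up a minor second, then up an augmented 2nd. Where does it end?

E5

A perfect fourth up from G4 is C5.
Up a minor second from C5: Db5 (1 semitone up).
Db5 up an augmented second → E5 (3 semitones).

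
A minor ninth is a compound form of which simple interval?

Take out an octave (7 from the number): 9 − 7 = 2.
So a minor ninth is an octave plus a minor second. The quality is unchanged.

minor second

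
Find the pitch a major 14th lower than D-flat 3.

Counting seven letter names plus an octave down from D lands on E.
Moving 23 semitones down from Db3 (the size of a major fourteenth) reaches Ebb1.

E-double-flat 1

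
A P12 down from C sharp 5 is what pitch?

Five letters down from C (plus an octave) reaches F.
A perfect twelfth spans 19 semitones, so from C#5 the target pitch is F#3.

F sharp 3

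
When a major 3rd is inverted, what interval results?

Interval numbers invert to sum to nine: 3 + 6 = 9, so a third inverts to a sixth.
Quality inverts too: major becomes minor. That makes the inversion a minor sixth.

minor sixth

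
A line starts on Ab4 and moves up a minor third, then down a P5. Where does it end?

Up a minor third from Ab4: Cb5 (3 semitones up).
A perfect fifth down from Cb5 is Fb4.

Fb4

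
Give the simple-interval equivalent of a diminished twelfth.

Take out an octave (7 from the number): 12 − 7 = 5.
That makes a diminished twelfth a compound diminished fifth — an octave plus a diminished fifth.

d5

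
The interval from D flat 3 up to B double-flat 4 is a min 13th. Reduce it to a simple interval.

minor sixth

Take out an octave (7 from the number): 13 − 7 = 6.
So a minor thirteenth is an octave plus a minor sixth. The quality is unchanged.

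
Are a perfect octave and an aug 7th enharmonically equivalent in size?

Both span 12 semitones: a perfect octave and an augmented seventh are the same chromatic distance.

Yes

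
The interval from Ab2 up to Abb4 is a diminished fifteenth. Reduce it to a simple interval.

Each octave removed subtracts seven from the number: 15 − 7 = 8.
That makes a diminished fifteenth a compound diminished octave — an octave plus a diminished octave.

d8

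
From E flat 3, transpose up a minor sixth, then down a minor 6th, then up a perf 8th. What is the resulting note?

E flat 4

Up a minor sixth from Eb3: Cb4 (8 semitones up).
Cb4 down a minor sixth → Eb3 (8 semitones).
A perfect octave up from Eb3 is Eb4.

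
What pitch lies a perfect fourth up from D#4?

G#4

Four letter names up from D: G.
A perfect fourth spans 5 semitones, so from D#4 the target pitch is G#4.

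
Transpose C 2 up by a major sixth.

The sixth takes the letter from C up to A.
Moving 9 semitones up from C2 (the size of a major sixth) reaches A2.

A 2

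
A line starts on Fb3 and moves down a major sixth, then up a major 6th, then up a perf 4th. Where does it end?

Down a major sixth from Fb3: Abb2 (9 semitones down).
Up a major sixth from Abb2: Fb3 (9 semitones up).
Fb3 up a perfect fourth → Bbb3 (5 semitones).

Bbb3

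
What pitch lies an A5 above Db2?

A2

Counting five letter names up from D lands on A.
An augmented fifth spans 8 semitones, so from Db2 the target pitch is A2.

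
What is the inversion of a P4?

P5

Interval numbers invert to sum to nine: 4 + 5 = 9, so a fourth inverts to a fifth.
And perfect stays perfect under inversion, so we get a perfect fifth.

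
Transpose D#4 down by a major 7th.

E3

Counting seven letter names down from D lands on E.
A major seventh is 11 semitones; 11 semitones down from D#4 gives E3.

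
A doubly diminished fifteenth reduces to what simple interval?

doubly diminished octave

Take out an octave (7 from the number): 15 − 7 = 8.
So a doubly diminished fifteenth is an octave plus a doubly diminished octave. The quality is unchanged.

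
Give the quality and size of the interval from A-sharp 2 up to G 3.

A to G spans seven letter names (A-B-C-D-E-F-G) — that makes it a seventh of some quality.
The major seventh is 11 semitones; here we have 9, two semitones narrower: diminished.

d7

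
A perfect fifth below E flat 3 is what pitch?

Five letter names down from E: A.
A perfect fifth spans 7 semitones, so from Eb3 the target pitch is Ab2.

A flat 2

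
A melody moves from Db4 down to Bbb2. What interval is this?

major tenth

Descending from Db4 to Bbb2 is the same interval as ascending Bbb2 to Db4.
B to D spans three letter names (B-C-D), plus an octave: a tenth.
Bbb2 to Db4 is 16 semitones, matching the major tenth exactly, so the quality is major.
(Equivalently, a compound major third: a major third plus an octave.)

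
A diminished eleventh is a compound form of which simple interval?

d4

Take out an octave (7 from the number): 11 − 7 = 4.
So a diminished eleventh is an octave plus a diminished fourth. The quality is unchanged.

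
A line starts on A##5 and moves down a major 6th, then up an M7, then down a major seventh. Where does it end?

Down a major sixth from A##5: C##5 (9 semitones down).
A major seventh up from C##5 is B##5.
Down a major seventh from B##5: C##5 (11 semitones down).

C##5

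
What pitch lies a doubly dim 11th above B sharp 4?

The eleventh's letter: B up four letter names plus an octave → E.
Moving 15 semitones up from B#4 (the size of a doubly diminished eleventh) reaches Eb6.

E flat 6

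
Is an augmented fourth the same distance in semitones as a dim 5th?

Yes

An augmented fourth spans 6 semitones, and a diminished fifth also spans 6 semitones — they're enharmonic.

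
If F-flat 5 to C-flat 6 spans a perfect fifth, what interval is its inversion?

P4

Interval numbers invert to sum to nine: 5 + 4 = 9, so a fifth inverts to a fourth.
Quality inverts too: perfect stays perfect. That makes the inversion a perfect fourth.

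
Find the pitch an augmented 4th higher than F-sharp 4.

The fourth takes the letter from F up to B.
An augmented fourth is 6 semitones; 6 semitones up from F#4 gives B#4.

B-sharp 4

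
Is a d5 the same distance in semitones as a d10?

No

A diminished fifth is 6 semitones but a diminished tenth is 14 semitones — different sizes.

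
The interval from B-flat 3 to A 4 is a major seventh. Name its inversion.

The rule of nine gives the new number: 9 − 7 = 2, so a seventh becomes a second.
Quality inverts too: major becomes minor. That makes the inversion a minor second.

m2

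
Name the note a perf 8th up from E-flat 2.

An octave keeps the letter name E, an octave up from E.
A perfect octave spans 12 semitones, so from Eb2 the target pitch is Eb3.

E-flat 3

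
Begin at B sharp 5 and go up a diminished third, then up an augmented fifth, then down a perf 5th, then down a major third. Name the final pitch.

B 5

B#5 up a diminished third → D6 (2 semitones).
Up an augmented fifth from D6: A#6 (8 semitones up).
A perfect fifth down from A#6 is D#6.
D#6 down a major third → B5 (4 semitones).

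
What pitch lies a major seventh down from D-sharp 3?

E 2

The seventh takes the letter from D down to E.
Moving 11 semitones down from D#3 (the size of a major seventh) reaches E2.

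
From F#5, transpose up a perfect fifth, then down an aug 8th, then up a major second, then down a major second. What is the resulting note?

Up a perfect fifth from F#5: C#6 (7 semitones up).
C#6 down an augmented octave → C5 (13 semitones).
C5 up a major second → D5 (2 semitones).
D5 down a major second → C5 (2 semitones).

C5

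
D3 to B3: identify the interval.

D to B spans six letter names (D-E-F-G-A-B): a sixth.
The major sixth spans 9 semitones, and D3 to B3 is exactly 9 semitones — so this is a major sixth.

major sixth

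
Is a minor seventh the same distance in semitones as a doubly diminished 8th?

Both span 10 semitones: a minor seventh and a doubly diminished octave are the same chromatic distance.

Yes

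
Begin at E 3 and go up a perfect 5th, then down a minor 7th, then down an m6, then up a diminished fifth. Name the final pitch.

B 2

E3 up a perfect fifth → B3 (7 semitones).
A minor seventh down from B3 is C#3.
Down a minor sixth from C#3: E#2 (8 semitones down).
Up a diminished fifth from E#2: B2 (6 semitones up).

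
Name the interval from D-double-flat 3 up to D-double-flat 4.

perfect octave

D to D is the same letter name, plus an octave, so the interval is some kind of octave.
The perfect octave spans 12 semitones, and Dbb3 to Dbb4 is exactly 12 semitones — so this is a perfect octave.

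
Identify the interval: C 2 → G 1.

Descending from C2 to G1 is the same interval as ascending G1 to C2.
G to C spans four letter names (G-A-B-C), so the interval is some kind of fourth.
Counting semitones, G1→C2 is 5, which is the perfect fourth.

P4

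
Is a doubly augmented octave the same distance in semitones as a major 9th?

Yes

A doubly augmented octave spans 14 semitones, and a major ninth also spans 14 semitones — they're enharmonic.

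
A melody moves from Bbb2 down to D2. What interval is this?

diminished 6th

Descending from Bbb2 to D2 is the same interval as ascending D2 to Bbb2.
D to B spans six letter names (D-E-F-G-A-B) — that makes it a sixth of some quality.
A major sixth would be 9 semitones; D2 to Bbb2 is 7, two semitones narrower, so the interval is diminished.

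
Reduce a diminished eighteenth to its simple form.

Take out 2 octaves (14 from the number): 18 − 14 = 4.
So a diminished eighteenth is 2 octaves plus a diminished fourth. The quality is unchanged.

diminished 4th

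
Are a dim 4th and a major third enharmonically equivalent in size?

A diminished fourth = 4 semitones = a major third; enharmonically equal.

Yes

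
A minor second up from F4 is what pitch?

The second takes the letter from F up to G.
A minor second is 1 semitone; 1 semitone up from F4 gives Gb4.

Gb4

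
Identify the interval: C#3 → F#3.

C to F spans four letter names (C-D-E-F): a fourth.
C#3 to F#3 is 5 semitones, matching the perfect fourth exactly, so the quality is perfect.

perfect fourth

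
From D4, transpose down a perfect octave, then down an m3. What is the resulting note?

Down a perfect octave from D4: D3 (12 semitones down).
D3 down a minor third → B2 (3 semitones).

B2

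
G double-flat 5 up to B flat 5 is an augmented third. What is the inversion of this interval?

diminished sixth

Inverted interval numbers add to nine, so a third pairs with a sixth (3 + 6 = 9).
The quality also flips — augmented becomes diminished — giving a diminished sixth.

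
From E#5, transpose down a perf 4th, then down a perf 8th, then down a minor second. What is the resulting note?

A##3

E#5 down a perfect fourth → B#4 (5 semitones).
B#4 down a perfect octave → B#3 (12 semitones).
B#3 down a minor second → A##3 (1 semitone).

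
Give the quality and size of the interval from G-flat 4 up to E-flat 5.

major sixth

G to E spans six letter names (G-A-B-C-D-E): a sixth.
The major sixth spans 9 semitones, and Gb4 to Eb5 is exactly 9 semitones — so this is a major sixth.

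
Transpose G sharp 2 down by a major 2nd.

F sharp 2

Two letter names down from G: F.
A major second spans 2 semitones, so from G#2 the target pitch is F#2.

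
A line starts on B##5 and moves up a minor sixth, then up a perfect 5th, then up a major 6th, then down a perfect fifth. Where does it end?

Up a minor sixth from B##5: G##6 (8 semitones up).
A perfect fifth up from G##6 is D##7.
D##7 up a major sixth → B##7 (9 semitones).
B##7 down a perfect fifth → E##7 (7 semitones).

E##7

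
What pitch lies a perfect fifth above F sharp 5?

Counting five letter names up from F lands on C.
A perfect fifth is 7 semitones; 7 semitones up from F#5 gives C#6.

C sharp 6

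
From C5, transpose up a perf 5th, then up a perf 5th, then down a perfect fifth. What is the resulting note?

G5

Up a perfect fifth from C5: G5 (7 semitones up).
G5 up a perfect fifth → D6 (7 semitones).
Down a perfect fifth from D6: G5 (7 semitones down).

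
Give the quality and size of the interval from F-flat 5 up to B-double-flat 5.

perfect 4th

F to B spans four letter names (F-G-A-B): a fourth.
Counting semitones, Fb5→Bbb5 is 5, which is the perfect fourth.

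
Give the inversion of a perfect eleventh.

First reduce the compound perfect eleventh to its simple form, a perfect fourth.
The rule of nine gives the new number: 9 − 4 = 5, so a fourth becomes a fifth.
Quality inverts too: perfect stays perfect. That makes the inversion a perfect fifth.

perfect fifth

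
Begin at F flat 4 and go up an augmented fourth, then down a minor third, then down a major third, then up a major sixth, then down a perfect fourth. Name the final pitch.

Fb4 up an augmented fourth → Bb4 (6 semitones).
A minor third down from Bb4 is G4.
G4 down a major third → Eb4 (4 semitones).
Up a major sixth from Eb4: C5 (9 semitones up).
C5 down a perfect fourth → G4 (5 semitones).

G 4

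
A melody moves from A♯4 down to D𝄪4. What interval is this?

d5

Descending from A#4 to D##4 is the same interval as ascending D##4 to A#4.
D to A spans five letter names (D-E-F-G-A): a fifth.
A perfect fifth would be 7 semitones; D##4 to A#4 is 6, one semitone narrower, so the interval is diminished.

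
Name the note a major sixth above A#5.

The sixth takes the letter from A up to F.
A major sixth spans 9 semitones, so from A#5 the target pitch is F##6.

F##6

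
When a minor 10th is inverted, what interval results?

major sixth

First reduce the compound minor tenth to its simple form, a minor third.
The rule of nine gives the new number: 9 − 3 = 6, so a third becomes a sixth.
The quality also flips — minor becomes major — giving a major sixth.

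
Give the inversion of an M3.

The rule of nine gives the new number: 9 − 3 = 6, so a third becomes a sixth.
The quality also flips — major becomes minor — giving a minor sixth.

m6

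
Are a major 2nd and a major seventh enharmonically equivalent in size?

No

A major second is 2 semitones but a major seventh is 11 semitones — different sizes.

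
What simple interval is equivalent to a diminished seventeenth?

d3

Each octave removed subtracts seven from the number: 17 − 14 = 3.
Quality carries through unchanged, so the simple form is a diminished third.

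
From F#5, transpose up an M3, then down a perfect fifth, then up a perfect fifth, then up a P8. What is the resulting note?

A#6

F#5 up a major third → A#5 (4 semitones).
A#5 down a perfect fifth → D#5 (7 semitones).
A perfect fifth up from D#5 is A#5.
Up a perfect octave from A#5: A#6 (12 semitones up).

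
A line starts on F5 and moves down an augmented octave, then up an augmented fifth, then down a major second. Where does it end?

Bb4

F5 down an augmented octave → Fb4 (13 semitones).
Up an augmented fifth from Fb4: C5 (8 semitones up).
C5 down a major second → Bb4 (2 semitones).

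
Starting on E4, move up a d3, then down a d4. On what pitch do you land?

D4

Up a diminished third from E4: Gb4 (2 semitones up).
A diminished fourth down from Gb4 is D4.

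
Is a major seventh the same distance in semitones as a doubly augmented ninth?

No

A major seventh spans 11 semitones; a doubly augmented ninth spans 16 semitones. They differ by 5.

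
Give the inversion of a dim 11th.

augmented 5th

First reduce the compound diminished eleventh to its simple form, a diminished fourth.
The rule of nine gives the new number: 9 − 4 = 5, so a fourth becomes a fifth.
The quality also flips — diminished becomes augmented — giving an augmented fifth.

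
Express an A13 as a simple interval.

augmented 6th

Take out an octave (7 from the number): 13 − 7 = 6.
So an augmented thirteenth is an octave plus an augmented sixth. The quality is unchanged.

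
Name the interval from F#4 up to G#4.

major second

F to G spans two letter names (F-G), so the interval is some kind of second.
F#4 to G#4 is 2 semitones, matching the major second exactly, so the quality is major.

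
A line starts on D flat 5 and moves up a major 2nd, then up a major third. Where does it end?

Db5 up a major second → Eb5 (2 semitones).
Eb5 up a major third → G5 (4 semitones).

G 5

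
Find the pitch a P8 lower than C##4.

An octave keeps the letter name C, an octave down from C.
A perfect octave spans 12 semitones, so from C##4 the target pitch is C##3.

C##3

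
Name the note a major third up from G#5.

B#5

The third takes the letter from G up to B.
A major third is 4 semitones; 4 semitones up from G#5 gives B#5.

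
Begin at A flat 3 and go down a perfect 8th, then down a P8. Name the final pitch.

Ab3 down a perfect octave → Ab2 (12 semitones).
Ab2 down a perfect octave → Ab1 (12 semitones).

A flat 1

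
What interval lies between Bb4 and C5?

major 2nd

B to C spans two letter names (B-C), so the interval is some kind of second.
Counting semitones, Bb4→C5 is 2, which is the major second.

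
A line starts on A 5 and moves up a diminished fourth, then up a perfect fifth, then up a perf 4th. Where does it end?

D flat 7

A5 up a diminished fourth → Db6 (4 semitones).
Up a perfect fifth from Db6: Ab6 (7 semitones up).
Up a perfect fourth from Ab6: Db7 (5 semitones up).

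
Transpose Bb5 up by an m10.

The tenth's letter: B up three letter names plus an octave → D.
A minor tenth is 15 semitones; 15 semitones up from Bb5 gives Db7.

Db7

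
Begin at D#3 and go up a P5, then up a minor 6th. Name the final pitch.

A perfect fifth up from D#3 is A#3.
A minor sixth up from A#3 is F#4.

F#4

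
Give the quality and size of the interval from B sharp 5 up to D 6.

B to D spans three letter names (B-C-D): a third.
The major third is 4 semitones; here we have 2, two semitones narrower: diminished.

d3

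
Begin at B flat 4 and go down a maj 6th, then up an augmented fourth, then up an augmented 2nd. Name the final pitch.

A sharp 4

Down a major sixth from Bb4: Db4 (9 semitones down).
Db4 up an augmented fourth → G4 (6 semitones).
G4 up an augmented second → A#4 (3 semitones).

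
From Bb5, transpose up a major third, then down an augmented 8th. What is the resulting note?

Up a major third from Bb5: D6 (4 semitones up).
D6 down an augmented octave → Db5 (13 semitones).

Db5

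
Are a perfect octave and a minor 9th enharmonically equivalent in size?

No

A perfect octave spans 12 semitones; a minor ninth spans 13 semitones. They differ by 1.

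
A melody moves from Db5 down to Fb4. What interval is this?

major sixth

Descending from Db5 to Fb4 is the same interval as ascending Fb4 to Db5.
F to D spans six letter names (F-G-A-B-C-D), so the interval is some kind of sixth.
Fb4 to Db5 is 9 semitones, matching the major sixth exactly, so the quality is major.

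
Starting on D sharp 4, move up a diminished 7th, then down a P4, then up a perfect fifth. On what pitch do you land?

D 5

A diminished seventh up from D#4 is C5.
C5 down a perfect fourth → G4 (5 semitones).
Up a perfect fifth from G4: D5 (7 semitones up).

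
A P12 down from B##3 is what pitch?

Five letters down from B (plus an octave) reaches E.
Moving 19 semitones down from B##3 (the size of a perfect twelfth) reaches E##2.

E##2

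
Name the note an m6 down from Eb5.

The sixth takes the letter from E down to G.
A minor sixth is 8 semitones; 8 semitones down from Eb5 gives G4.

G4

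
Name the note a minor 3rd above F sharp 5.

A 5

The third takes the letter from F up to A.
Moving 3 semitones up from F#5 (the size of a minor third) reaches A5.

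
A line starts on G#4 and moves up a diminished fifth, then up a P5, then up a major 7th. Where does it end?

Up a diminished fifth from G#4: D5 (6 semitones up).
D5 up a perfect fifth → A5 (7 semitones).
Up a major seventh from A5: G#6 (11 semitones up).

G#6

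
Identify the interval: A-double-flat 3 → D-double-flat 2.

perfect twelfth

Descending from Abb3 to Dbb2 is the same interval as ascending Dbb2 to Abb3.
D to A spans five letter names (D-E-F-G-A), plus an octave — that makes it a twelfth of some quality.
Dbb2 to Abb3 is 19 semitones, matching the perfect twelfth exactly, so the quality is perfect.
(Equivalently, a compound perfect fifth: a perfect fifth plus an octave.)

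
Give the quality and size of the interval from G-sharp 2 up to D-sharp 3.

G to D spans five letter names (G-A-B-C-D) — that makes it a fifth of some quality.
The perfect fifth spans 7 semitones, and G#2 to D#3 is exactly 7 semitones — so this is a perfect fifth.

P5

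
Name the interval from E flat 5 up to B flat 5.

E to B spans five letter names (E-F-G-A-B), so the interval is some kind of fifth.
The perfect fifth spans 7 semitones, and Eb5 to Bb5 is exactly 7 semitones — so this is a perfect fifth.

perfect fifth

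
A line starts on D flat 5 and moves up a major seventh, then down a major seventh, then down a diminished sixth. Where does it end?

A major seventh up from Db5 is C6.
Down a major seventh from C6: Db5 (11 semitones down).
Down a diminished sixth from Db5: F#4 (7 semitones down).

F sharp 4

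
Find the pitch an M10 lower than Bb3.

Gb2

The tenth's letter: B down three letter names plus an octave → G.
Moving 16 semitones down from Bb3 (the size of a major tenth) reaches Gb2.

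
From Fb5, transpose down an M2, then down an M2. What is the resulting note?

Dbb5

Fb5 down a major second → Ebb5 (2 semitones).
Down a major second from Ebb5: Dbb5 (2 semitones down).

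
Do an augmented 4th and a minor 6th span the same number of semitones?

6 semitones (augmented fourth) vs 8 semitones (minor sixth): not equal.

No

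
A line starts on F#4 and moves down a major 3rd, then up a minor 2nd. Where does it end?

Eb4

F#4 down a major third → D4 (4 semitones).
A minor second up from D4 is Eb4.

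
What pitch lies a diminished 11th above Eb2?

Counting four letter names plus an octave up from E lands on A.
A diminished eleventh is 16 semitones; 16 semitones up from Eb2 gives Abb3.

Abb3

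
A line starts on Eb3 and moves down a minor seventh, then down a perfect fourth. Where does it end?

Eb3 down a minor seventh → F2 (10 semitones).
Down a perfect fourth from F2: C2 (5 semitones down).

C2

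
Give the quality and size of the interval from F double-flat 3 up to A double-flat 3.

F to A spans three letter names (F-G-A): a third.
Counting semitones, Fbb3→Abb3 is 4, which is the major third.

major third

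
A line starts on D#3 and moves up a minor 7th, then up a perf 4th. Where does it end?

Up a minor seventh from D#3: C#4 (10 semitones up).
C#4 up a perfect fourth → F#4 (5 semitones).

F#4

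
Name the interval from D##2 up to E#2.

D to E spans two letter names (D-E) — that makes it a second of some quality.
A major second would be 2 semitones, but D##2 to E#2 is 1 — one semitone narrower, making it a minor second.

minor 2nd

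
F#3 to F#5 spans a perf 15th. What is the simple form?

Take out an octave (7 from the number): 15 − 7 = 8.
So a perfect fifteenth is an octave plus a perfect octave. The quality is unchanged.

P8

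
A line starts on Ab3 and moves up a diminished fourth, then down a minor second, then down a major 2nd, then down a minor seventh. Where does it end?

Up a diminished fourth from Ab3: Dbb4 (4 semitones up).
Dbb4 down a minor second → Cb4 (1 semitone).
A major second down from Cb4 is Bbb3.
Down a minor seventh from Bbb3: Cb3 (10 semitones down).

Cb3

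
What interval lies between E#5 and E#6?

perfect octave

E to E is the same letter name, plus an octave: an octave.
Counting semitones, E#5→E#6 is 12, which is the perfect octave.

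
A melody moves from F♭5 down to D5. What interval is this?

diminished third

Descending from Fb5 to D5 is the same interval as ascending D5 to Fb5.
D to F spans three letter names (D-E-F) — that makes it a third of some quality.
D5 to Fb5 spans 2 semitones — two semitones narrower than the major third (4) — giving a diminished third.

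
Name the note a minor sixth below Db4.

Six letter names down from D: F.
A minor sixth is 8 semitones; 8 semitones down from Db4 gives F3.

F3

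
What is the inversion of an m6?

M3

Interval numbers invert to sum to nine: 6 + 3 = 9, so a sixth inverts to a third.
And minor becomes major under inversion, so we get a major third.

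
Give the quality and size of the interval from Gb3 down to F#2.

diminished ninth

Descending from Gb3 to F#2 is the same interval as ascending F#2 to Gb3.
F to G spans two letter names (F-G), plus an octave — that makes it a ninth of some quality.
A major ninth would be 14 semitones; F#2 to Gb3 is 12, two semitones narrower, so the interval is diminished.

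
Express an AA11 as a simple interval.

doubly augmented fourth

Take out an octave (7 from the number): 11 − 7 = 4.
Quality carries through unchanged, so the simple form is a doubly augmented fourth.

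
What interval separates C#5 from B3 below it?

Descending from C#5 to B3 is the same interval as ascending B3 to C#5.
B to C spans two letter names (B-C), plus an octave — that makes it a ninth of some quality.
The major ninth spans 14 semitones, and B3 to C#5 is exactly 14 semitones — so this is a major ninth.
(Equivalently, a compound major second: a major second plus an octave.)

M9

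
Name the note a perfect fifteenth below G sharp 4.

A fifteenth keeps the letter name G, two octaves down from G.
A perfect fifteenth is 24 semitones; 24 semitones down from G#4 gives G#2.

G sharp 2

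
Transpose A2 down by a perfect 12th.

D1

Counting five letter names plus an octave down from A lands on D.
Moving 19 semitones down from A2 (the size of a perfect twelfth) reaches D1.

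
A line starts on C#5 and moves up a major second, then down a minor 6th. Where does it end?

Up a major second from C#5: D#5 (2 semitones up).
Down a minor sixth from D#5: F##4 (8 semitones down).

F##4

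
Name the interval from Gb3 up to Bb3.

M3

G to B spans three letter names (G-A-B): a third.
The major third spans 4 semitones, and Gb3 to Bb3 is exactly 4 semitones — so this is a major third.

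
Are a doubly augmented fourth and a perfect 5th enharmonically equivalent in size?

Yes

A doubly augmented fourth spans 7 semitones, and a perfect fifth also spans 7 semitones — they're enharmonic.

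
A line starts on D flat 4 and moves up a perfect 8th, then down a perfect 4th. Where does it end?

Up a perfect octave from Db4: Db5 (12 semitones up).
Down a perfect fourth from Db5: Ab4 (5 semitones down).

A flat 4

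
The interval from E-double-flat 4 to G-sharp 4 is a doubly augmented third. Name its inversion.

doubly diminished sixth

Inverted interval numbers add to nine, so a third pairs with a sixth (3 + 6 = 9).
And doubly augmented becomes doubly diminished under inversion, so we get a doubly diminished sixth.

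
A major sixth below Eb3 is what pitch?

Gb2

The sixth takes the letter from E down to G.
A major sixth is 9 semitones; 9 semitones down from Eb3 gives Gb2.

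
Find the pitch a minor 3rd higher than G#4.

B4

Counting three letter names up from G lands on B.
Moving 3 semitones up from G#4 (the size of a minor third) reaches B4.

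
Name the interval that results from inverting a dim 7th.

Interval numbers invert to sum to nine: 7 + 2 = 9, so a seventh inverts to a second.
The quality also flips — diminished becomes augmented — giving an augmented second.

augmented 2nd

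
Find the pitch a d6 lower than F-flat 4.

Counting six letter names down from F lands on A.
A diminished sixth is 7 semitones; 7 semitones down from Fb4 gives A3.

A 3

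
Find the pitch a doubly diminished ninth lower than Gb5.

F##4

Counting two letter names plus an octave down from G lands on F.
A doubly diminished ninth spans 11 semitones, so from Gb5 the target pitch is F##4.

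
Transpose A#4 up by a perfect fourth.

D#5

Counting four letter names up from A lands on D.
A perfect fourth spans 5 semitones, so from A#4 the target pitch is D#5.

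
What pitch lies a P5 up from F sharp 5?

Counting five letter names up from F lands on C.
A perfect fifth is 7 semitones; 7 semitones up from F#5 gives C#6.

C sharp 6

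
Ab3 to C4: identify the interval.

A to C spans three letter names (A-B-C): a third.
Counting semitones, Ab3→C4 is 4, which is the major third.

M3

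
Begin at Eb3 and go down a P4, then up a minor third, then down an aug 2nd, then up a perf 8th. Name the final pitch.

Eb3 down a perfect fourth → Bb2 (5 semitones).
Bb2 up a minor third → Db3 (3 semitones).
Down an augmented second from Db3: Cbb3 (3 semitones down).
Cbb3 up a perfect octave → Cbb4 (12 semitones).

Cbb4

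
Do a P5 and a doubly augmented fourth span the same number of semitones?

A perfect fifth spans 7 semitones, and a doubly augmented fourth also spans 7 semitones — they're enharmonic.

Yes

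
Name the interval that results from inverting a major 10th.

First reduce the compound major tenth to its simple form, a major third.
Interval numbers invert to sum to nine: 3 + 6 = 9, so a third inverts to a sixth.
And major becomes minor under inversion, so we get a minor sixth.

minor sixth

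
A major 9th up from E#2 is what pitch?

Counting two letter names plus an octave up from E lands on F.
A major ninth is 14 semitones; 14 semitones up from E#2 gives F##3.

F##3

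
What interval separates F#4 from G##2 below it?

Descending from F#4 to G##2 is the same interval as ascending G##2 to F#4.
G to F spans seven letter names (G-A-B-C-D-E-F), plus an octave: a fourteenth.
The major fourteenth is 23 semitones; here we have 21, two semitones narrower: diminished.
(Equivalently, a compound diminished seventh: a diminished seventh plus an octave.)

d14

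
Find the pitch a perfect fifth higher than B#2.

F##3

The fifth takes the letter from B up to F.
Moving 7 semitones up from B#2 (the size of a perfect fifth) reaches F##3.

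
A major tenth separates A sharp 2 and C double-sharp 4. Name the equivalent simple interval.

major third

Each octave removed subtracts seven from the number: 10 − 7 = 3.
Quality carries through unchanged, so the simple form is a major third.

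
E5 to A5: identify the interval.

P4

E to A spans four letter names (E-F-G-A): a fourth.
Counting semitones, E5→A5 is 5, which is the perfect fourth.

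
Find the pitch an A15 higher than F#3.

For a fifteenth the letter name doesn't change: still F, two octaves up.
Moving 25 semitones up from F#3 (the size of an augmented fifteenth) reaches F##5.

F##5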